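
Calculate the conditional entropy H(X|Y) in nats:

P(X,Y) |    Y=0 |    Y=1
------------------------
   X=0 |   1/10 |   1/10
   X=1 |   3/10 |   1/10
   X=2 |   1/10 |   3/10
0.9503 nats

Using the chain rule: H(X|Y) = H(X,Y) - H(Y)

First, compute H(X,Y) = 1.6434 nats

Marginal P(Y) = (1/2, 1/2)
H(Y) = 0.6931 nats

H(X|Y) = H(X,Y) - H(Y) = 1.6434 - 0.6931 = 0.9503 nats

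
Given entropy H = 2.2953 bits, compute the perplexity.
4.9086

Perplexity is 2^H (or exp(H) for natural log).

H = 2.2953 bits
Perplexity = 2^2.2953 = 4.9086

Interpretation: The model's uncertainty is equivalent to choosing uniformly among 4.9 options.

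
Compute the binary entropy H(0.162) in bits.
0.6391 bits

The binary entropy function is:
H(p) = -p log(p) - (1-p) log(1-p)

H(0.162) = -0.162 × log_2(0.162) - 0.838 × log_2(0.838)
H(0.162) = 0.6391 bits

Note: Binary entropy is maximized at p=0.5 (H=1 bit) and minimized at p=0 or p=1 (H=0).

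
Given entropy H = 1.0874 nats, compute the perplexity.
2.9666

Perplexity is e^H (or exp(H) for natural log).

H = 1.0874 nats
Perplexity = e^1.0874 = 2.9666

Interpretation: The model's uncertainty is equivalent to choosing uniformly among 3.0 options.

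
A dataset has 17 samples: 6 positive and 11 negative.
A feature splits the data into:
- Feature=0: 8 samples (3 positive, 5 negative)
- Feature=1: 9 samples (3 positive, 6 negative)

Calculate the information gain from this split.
0.0014 bits

Information Gain = H(Y) - H(Y|Feature)

Before split:
P(positive) = 6/17 = 0.3529
H(Y) = 0.9367 bits

After split:
Feature=0: H = 0.9544 bits (weight = 8/17)
Feature=1: H = 0.9183 bits (weight = 9/17)
H(Y|Feature) = (8/17)×0.9544 + (9/17)×0.9183 = 0.9353 bits

Information Gain = 0.9367 - 0.9353 = 0.0014 bits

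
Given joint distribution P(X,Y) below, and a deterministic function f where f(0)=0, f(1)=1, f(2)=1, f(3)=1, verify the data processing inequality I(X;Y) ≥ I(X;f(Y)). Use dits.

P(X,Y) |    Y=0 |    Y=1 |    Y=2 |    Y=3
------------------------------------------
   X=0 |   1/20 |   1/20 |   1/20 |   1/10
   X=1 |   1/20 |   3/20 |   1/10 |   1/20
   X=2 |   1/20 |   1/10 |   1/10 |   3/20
I(X;Y) = 0.0196, I(X;f(Y)) = 0.0015, inequality holds: 0.0196 ≥ 0.0015

Data Processing Inequality: For any Markov chain X → Y → Z, we have I(X;Y) ≥ I(X;Z).

Here Z = f(Y) is a deterministic function of Y, forming X → Y → Z.

Original I(X;Y) = 0.0196 dits

After applying f:
P(X,Z) where Z=f(Y):
- P(X,Z=0) = P(X,Y=0)
- P(X,Z=1) = P(X,Y=1) + P(X,Y=2) + P(X,Y=3)

I(X;Z) = I(X;f(Y)) = 0.0015 dits

Verification: 0.0196 ≥ 0.0015 ✓

Information cannot be created by processing; the function f can only lose information about X.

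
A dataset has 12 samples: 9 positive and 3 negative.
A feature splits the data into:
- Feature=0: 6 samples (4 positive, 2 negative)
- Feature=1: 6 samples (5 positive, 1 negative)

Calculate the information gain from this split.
0.0271 bits

Information Gain = H(Y) - H(Y|Feature)

Before split:
P(positive) = 9/12 = 0.7500
H(Y) = 0.8113 bits

After split:
Feature=0: H = 0.9183 bits (weight = 6/12)
Feature=1: H = 0.6500 bits (weight = 6/12)
H(Y|Feature) = (6/12)×0.9183 + (6/12)×0.6500 = 0.7842 bits

Information Gain = 0.8113 - 0.7842 = 0.0271 bits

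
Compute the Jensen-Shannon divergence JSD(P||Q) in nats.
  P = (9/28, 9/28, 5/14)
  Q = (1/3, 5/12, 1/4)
0.0079 nats

Jensen-Shannon divergence is:
JSD(P||Q) = 0.5 × D_KL(P||M) + 0.5 × D_KL(Q||M)
where M = 0.5 × (P + Q) is the mixture distribution.

M = 0.5 × (9/28, 9/28, 5/14) + 0.5 × (1/3, 5/12, 1/4) = (0.327381, 0.369048, 0.303571)

D_KL(P||M) = 0.0077 nats
D_KL(Q||M) = 0.0080 nats

JSD(P||Q) = 0.5 × 0.0077 + 0.5 × 0.0080 = 0.0079 nats

Unlike KL divergence, JSD is symmetric and bounded: 0 ≤ JSD ≤ log(2).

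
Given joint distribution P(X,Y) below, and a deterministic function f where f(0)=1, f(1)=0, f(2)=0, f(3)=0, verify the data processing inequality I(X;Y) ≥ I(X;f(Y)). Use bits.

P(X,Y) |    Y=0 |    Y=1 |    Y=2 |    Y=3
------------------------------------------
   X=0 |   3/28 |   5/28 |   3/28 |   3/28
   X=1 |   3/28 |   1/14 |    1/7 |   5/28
I(X;Y) = 0.0509, I(X;f(Y)) = 0.0000, inequality holds: 0.0509 ≥ 0.0000

Data Processing Inequality: For any Markov chain X → Y → Z, we have I(X;Y) ≥ I(X;Z).

Here Z = f(Y) is a deterministic function of Y, forming X → Y → Z.

Original I(X;Y) = 0.0509 bits

After applying f:
P(X,Z) where Z=f(Y):
- P(X,Z=0) = P(X,Y=1) + P(X,Y=2) + P(X,Y=3)
- P(X,Z=1) = P(X,Y=0)

I(X;Z) = I(X;f(Y)) = 0.0000 bits

Verification: 0.0509 ≥ 0.0000 ✓

Information cannot be created by processing; the function f can only lose information about X.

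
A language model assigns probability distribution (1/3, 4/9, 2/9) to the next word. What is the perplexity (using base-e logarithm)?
2.8888

Perplexity is e^H (or exp(H) for natural log).

First, H = -Σ p log p = 1.0609 nats
Perplexity = e^1.0609 = 2.8888

Interpretation: The model's uncertainty is equivalent to choosing uniformly among 2.9 options.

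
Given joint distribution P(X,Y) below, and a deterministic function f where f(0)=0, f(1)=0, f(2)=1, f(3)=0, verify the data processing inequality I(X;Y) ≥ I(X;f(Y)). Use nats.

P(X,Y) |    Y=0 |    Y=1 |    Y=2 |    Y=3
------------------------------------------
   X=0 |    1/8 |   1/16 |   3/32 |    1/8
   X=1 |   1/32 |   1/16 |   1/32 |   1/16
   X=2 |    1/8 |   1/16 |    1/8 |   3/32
I(X;Y) = 0.0264, I(X;f(Y)) = 0.0076, inequality holds: 0.0264 ≥ 0.0076

Data Processing Inequality: For any Markov chain X → Y → Z, we have I(X;Y) ≥ I(X;Z).

Here Z = f(Y) is a deterministic function of Y, forming X → Y → Z.

Original I(X;Y) = 0.0264 nats

After applying f:
P(X,Z) where Z=f(Y):
- P(X,Z=0) = P(X,Y=0) + P(X,Y=1) + P(X,Y=3)
- P(X,Z=1) = P(X,Y=2)

I(X;Z) = I(X;f(Y)) = 0.0076 nats

Verification: 0.0264 ≥ 0.0076 ✓

Information cannot be created by processing; the function f can only lose information about X.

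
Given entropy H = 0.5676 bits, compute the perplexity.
1.4821

Perplexity is 2^H (or exp(H) for natural log).

H = 0.5676 bits
Perplexity = 2^0.5676 = 1.4821

Interpretation: The model's uncertainty is equivalent to choosing uniformly among 1.5 options.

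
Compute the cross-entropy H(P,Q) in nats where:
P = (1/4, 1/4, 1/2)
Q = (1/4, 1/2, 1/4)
1.2130 nats

Cross-entropy: H(P,Q) = -Σ p(x) log q(x)

Alternatively: H(P,Q) = H(P) + D_KL(P||Q)
H(P) = 1.0397 nats
D_KL(P||Q) = 0.1733 nats

H(P,Q) = 1.0397 + 0.1733 = 1.2130 nats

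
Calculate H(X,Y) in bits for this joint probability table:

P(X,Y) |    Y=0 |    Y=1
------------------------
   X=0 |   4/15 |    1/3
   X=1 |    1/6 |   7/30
1.9575 bits

Joint entropy is H(X,Y) = -Σ_{x,y} p(x,y) log p(x,y).

Summing over all non-zero entries:
H(X,Y) = -[4/15·log_2(4/15) + 1/3·log_2(1/3) + 1/6·log_2(1/6) + 7/30·log_2(7/30)]
H(X,Y) = 1.9575 bits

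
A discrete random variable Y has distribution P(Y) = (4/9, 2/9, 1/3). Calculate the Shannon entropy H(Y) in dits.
0.4607 dits

Shannon entropy is H(X) = -Σ p(x) log p(x).

For P = (4/9, 2/9, 1/3):
H = -4/9 × log_10(4/9) -2/9 × log_10(2/9) -1/3 × log_10(1/3)
H = 0.4607 dits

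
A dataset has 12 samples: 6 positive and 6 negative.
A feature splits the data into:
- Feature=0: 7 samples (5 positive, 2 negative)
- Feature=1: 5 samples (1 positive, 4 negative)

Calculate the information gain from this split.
0.1957 bits

Information Gain = H(Y) - H(Y|Feature)

Before split:
P(positive) = 6/12 = 0.5000
H(Y) = 1.0000 bits

After split:
Feature=0: H = 0.8631 bits (weight = 7/12)
Feature=1: H = 0.7219 bits (weight = 5/12)
H(Y|Feature) = (7/12)×0.8631 + (5/12)×0.7219 = 0.8043 bits

Information Gain = 1.0000 - 0.8043 = 0.1957 bits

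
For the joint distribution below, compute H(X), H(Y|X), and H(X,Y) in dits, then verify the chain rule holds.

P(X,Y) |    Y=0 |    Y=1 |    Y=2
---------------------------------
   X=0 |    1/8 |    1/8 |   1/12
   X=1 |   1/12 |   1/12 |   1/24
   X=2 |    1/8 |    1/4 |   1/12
H(X,Y) = 0.9064, H(X) = 0.4563, H(Y|X) = 0.4502 (all in dits)

Chain rule: H(X,Y) = H(X) + H(Y|X)

Left side — joint entropy directly:
H(X,Y) = -Σ p(x,y) log p(x,y) = 0.9064 dits

Right side — compute H(Y|X) from the conditional distributions:
P(X) = (1/3, 5/24, 11/24), so H(X) = 0.4563 dits
H(Y|X) = Σ_x P(X=x) · H(Y|X=x):
  P(Y|X=0) = (3/8, 3/8, 1/4), H(Y|X=0) = 0.4700, weight P(X=0) = 1/3
  P(Y|X=1) = (2/5, 2/5, 1/5), H(Y|X=1) = 0.4581, weight P(X=1) = 5/24
  P(Y|X=2) = (3/11, 6/11, 2/11), H(Y|X=2) = 0.4321, weight P(X=2) = 11/24
H(Y|X) = 0.4502 dits

H(X) + H(Y|X) = 0.4563 + 0.4502 = 0.9064 dits

Both sides equal 0.9064 dits. ✓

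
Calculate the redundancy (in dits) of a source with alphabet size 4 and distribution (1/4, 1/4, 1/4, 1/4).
0.0000 dits

Redundancy measures how far a source is from maximum entropy:
R = H_max - H(X)

Maximum entropy for 4 symbols: H_max = log_10(4) = 0.6021 dits
Actual entropy: H(X) = 0.6021 dits
Redundancy: R = 0.6021 - 0.6021 = 0.0000 dits

This redundancy represents potential for compression: the source could be compressed by 0.0000 dits per symbol.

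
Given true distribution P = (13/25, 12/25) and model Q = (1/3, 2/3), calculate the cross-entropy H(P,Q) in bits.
1.1050 bits

Cross-entropy: H(P,Q) = -Σ p(x) log q(x)

Alternatively: H(P,Q) = H(P) + D_KL(P||Q)
H(P) = 0.9988 bits
D_KL(P||Q) = 0.1061 bits

H(P,Q) = 0.9988 + 0.1061 = 1.1050 bits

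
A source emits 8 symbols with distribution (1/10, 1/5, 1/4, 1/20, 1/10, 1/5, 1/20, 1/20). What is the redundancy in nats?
0.1792 nats

Redundancy measures how far a source is from maximum entropy:
R = H_max - H(X)

Maximum entropy for 8 symbols: H_max = log_e(8) = 2.0794 nats
Actual entropy: H(X) = 1.9002 nats
Redundancy: R = 2.0794 - 1.9002 = 0.1792 nats

This redundancy represents potential for compression: the source could be compressed by 0.1792 nats per symbol.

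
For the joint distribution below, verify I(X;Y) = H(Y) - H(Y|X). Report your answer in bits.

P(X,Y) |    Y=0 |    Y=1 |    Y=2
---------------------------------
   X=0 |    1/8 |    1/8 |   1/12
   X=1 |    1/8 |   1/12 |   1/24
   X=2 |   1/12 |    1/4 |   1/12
I(X;Y) = 0.0592 bits

Mutual information has multiple equivalent forms:
- I(X;Y) = H(X) - H(X|Y)
- I(X;Y) = H(Y) - H(Y|X)
- I(X;Y) = H(X) + H(Y) - H(X,Y)

Computing all quantities:
H(X) = 1.5546, H(Y) = 1.5157, H(X,Y) = 3.0110
H(X|Y) = 1.4954, H(Y|X) = 1.4564

Verification:
H(X) - H(X|Y) = 1.5546 - 1.4954 = 0.0592
H(Y) - H(Y|X) = 1.5157 - 1.4564 = 0.0592
H(X) + H(Y) - H(X,Y) = 1.5546 + 1.5157 - 3.0110 = 0.0592

All forms give I(X;Y) = 0.0592 bits. ✓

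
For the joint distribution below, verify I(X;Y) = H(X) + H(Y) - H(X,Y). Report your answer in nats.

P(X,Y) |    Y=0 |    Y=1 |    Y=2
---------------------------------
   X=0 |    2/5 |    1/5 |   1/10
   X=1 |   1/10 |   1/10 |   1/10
I(X;Y) = 0.0311 nats

Mutual information has multiple equivalent forms:
- I(X;Y) = H(X) - H(X|Y)
- I(X;Y) = H(Y) - H(Y|X)
- I(X;Y) = H(X) + H(Y) - H(X,Y)

Computing all quantities:
H(X) = 0.6109, H(Y) = 1.0297, H(X,Y) = 1.6094
H(X|Y) = 0.5798, H(Y|X) = 0.9986

Verification:
H(X) - H(X|Y) = 0.6109 - 0.5798 = 0.0311
H(Y) - H(Y|X) = 1.0297 - 0.9986 = 0.0311
H(X) + H(Y) - H(X,Y) = 0.6109 + 1.0297 - 1.6094 = 0.0311

All forms give I(X;Y) = 0.0311 nats. ✓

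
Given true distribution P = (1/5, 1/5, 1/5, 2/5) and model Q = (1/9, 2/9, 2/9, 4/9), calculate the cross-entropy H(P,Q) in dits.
0.5930 dits

Cross-entropy: H(P,Q) = -Σ p(x) log q(x)

Alternatively: H(P,Q) = H(P) + D_KL(P||Q)
H(P) = 0.5786 dits
D_KL(P||Q) = 0.0144 dits

H(P,Q) = 0.5786 + 0.0144 = 0.5930 dits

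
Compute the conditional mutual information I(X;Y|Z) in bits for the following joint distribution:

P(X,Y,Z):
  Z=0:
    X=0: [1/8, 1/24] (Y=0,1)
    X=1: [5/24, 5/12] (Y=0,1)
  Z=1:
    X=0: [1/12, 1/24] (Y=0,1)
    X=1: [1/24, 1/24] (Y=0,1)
0.0724 bits

Conditional mutual information: I(X;Y|Z) = H(X|Z) + H(Y|Z) - H(X,Y|Z)

H(Z) = 0.7383
H(X,Z) = 1.5284 → H(X|Z) = 0.7901
H(Y,Z) = 1.7179 → H(Y|Z) = 0.9797
H(X,Y,Z) = 2.4356 → H(X,Y|Z) = 1.6974

I(X;Y|Z) = 0.7901 + 0.9797 - 1.6974 = 0.0724 bits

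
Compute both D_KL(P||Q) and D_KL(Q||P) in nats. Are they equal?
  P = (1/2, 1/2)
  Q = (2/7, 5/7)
D_KL(P||Q) = 0.1015, D_KL(Q||P) = 0.0949

KL divergence is not symmetric: D_KL(P||Q) ≠ D_KL(Q||P) in general.

D_KL(P||Q) = 0.1015 nats
D_KL(Q||P) = 0.0949 nats

No, they are not equal!

This asymmetry is why KL divergence is not a true distance metric.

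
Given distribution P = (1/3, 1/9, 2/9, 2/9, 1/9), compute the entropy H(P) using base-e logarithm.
1.5230 nats

Shannon entropy is H(X) = -Σ p(x) log p(x).

For P = (1/3, 1/9, 2/9, 2/9, 1/9):
H = -1/3 × log_e(1/3) -1/9 × log_e(1/9) -2/9 × log_e(2/9) -2/9 × log_e(2/9) -1/9 × log_e(1/9)
H = 1.5230 nats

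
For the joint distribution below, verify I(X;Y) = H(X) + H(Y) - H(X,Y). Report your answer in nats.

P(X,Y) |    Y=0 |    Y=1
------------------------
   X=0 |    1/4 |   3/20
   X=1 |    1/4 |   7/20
I(X;Y) = 0.0210 nats

Mutual information has multiple equivalent forms:
- I(X;Y) = H(X) - H(X|Y)
- I(X;Y) = H(Y) - H(Y|X)
- I(X;Y) = H(X) + H(Y) - H(X,Y)

Computing all quantities:
H(X) = 0.6730, H(Y) = 0.6931, H(X,Y) = 1.3452
H(X|Y) = 0.6520, H(Y|X) = 0.6721

Verification:
H(X) - H(X|Y) = 0.6730 - 0.6520 = 0.0210
H(Y) - H(Y|X) = 0.6931 - 0.6721 = 0.0210
H(X) + H(Y) - H(X,Y) = 0.6730 + 0.6931 - 1.3452 = 0.0210

All forms give I(X;Y) = 0.0210 nats. ✓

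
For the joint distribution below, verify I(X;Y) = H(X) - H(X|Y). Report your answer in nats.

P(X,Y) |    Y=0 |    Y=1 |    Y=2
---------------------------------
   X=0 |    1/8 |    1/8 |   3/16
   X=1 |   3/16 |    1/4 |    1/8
I(X;Y) = 0.0260 nats

Mutual information has multiple equivalent forms:
- I(X;Y) = H(X) - H(X|Y)
- I(X;Y) = H(Y) - H(Y|X)
- I(X;Y) = H(X) + H(Y) - H(X,Y)

Computing all quantities:
H(X) = 0.6853, H(Y) = 1.0948, H(X,Y) = 1.7541
H(X|Y) = 0.6593, H(Y|X) = 1.0688

Verification:
H(X) - H(X|Y) = 0.6853 - 0.6593 = 0.0260
H(Y) - H(Y|X) = 1.0948 - 1.0688 = 0.0260
H(X) + H(Y) - H(X,Y) = 0.6853 + 1.0948 - 1.7541 = 0.0260

All forms give I(X;Y) = 0.0260 nats. ✓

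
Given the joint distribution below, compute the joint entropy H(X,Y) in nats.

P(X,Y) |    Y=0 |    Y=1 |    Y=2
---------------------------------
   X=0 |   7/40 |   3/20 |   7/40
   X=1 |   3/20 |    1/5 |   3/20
1.7856 nats

Joint entropy is H(X,Y) = -Σ_{x,y} p(x,y) log p(x,y).

Summing over all non-zero entries:
H(X,Y) = -[7/40·log_e(7/40) + 3/20·log_e(3/20) + 7/40·log_e(7/40) + 3/20·log_e(3/20) + 1/5·log_e(1/5) + 3/20·log_e(3/20)]
H(X,Y) = 1.7856 nats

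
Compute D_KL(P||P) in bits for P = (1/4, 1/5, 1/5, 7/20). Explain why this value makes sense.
0.0000 bits

KL divergence satisfies the Gibbs inequality: D_KL(P||Q) ≥ 0 for all distributions P, Q.

D_KL(P||Q) = Σ p(x) log(p(x)/q(x))
Each term is p(x) × log_2(p(x)/p(x)) = p(x) × log_2(1) = 0, so the sum is 0.
D_KL(P||Q) = 0.0000 bits

When P = Q, the KL divergence is exactly 0, as there is no 'divergence' between identical distributions.

This non-negativity is a fundamental property: relative entropy cannot be negative because it measures how different Q is from P.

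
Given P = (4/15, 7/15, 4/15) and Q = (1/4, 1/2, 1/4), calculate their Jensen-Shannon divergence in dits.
0.0002 dits

Jensen-Shannon divergence is:
JSD(P||Q) = 0.5 × D_KL(P||M) + 0.5 × D_KL(Q||M)
where M = 0.5 × (P + Q) is the mixture distribution.

M = 0.5 × (4/15, 7/15, 4/15) + 0.5 × (1/4, 1/2, 1/4) = (0.258333, 0.483333, 0.258333)

D_KL(P||M) = 0.0002 dits
D_KL(Q||M) = 0.0002 dits

JSD(P||Q) = 0.5 × 0.0002 + 0.5 × 0.0002 = 0.0002 dits

Unlike KL divergence, JSD is symmetric and bounded: 0 ≤ JSD ≤ log(2).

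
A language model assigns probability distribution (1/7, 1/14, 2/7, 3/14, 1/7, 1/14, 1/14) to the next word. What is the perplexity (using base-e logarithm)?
6.1075

Perplexity is e^H (or exp(H) for natural log).

First, H = -Σ p log p = 1.8095 nats
Perplexity = e^1.8095 = 6.1075

Interpretation: The model's uncertainty is equivalent to choosing uniformly among 6.1 options.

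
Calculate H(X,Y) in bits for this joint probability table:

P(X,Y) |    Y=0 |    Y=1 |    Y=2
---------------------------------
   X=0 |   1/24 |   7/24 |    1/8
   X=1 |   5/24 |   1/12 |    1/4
2.3547 bits

Joint entropy is H(X,Y) = -Σ_{x,y} p(x,y) log p(x,y).

Summing over all non-zero entries:
H(X,Y) = -[1/24·log_2(1/24) + 7/24·log_2(7/24) + 1/8·log_2(1/8) + 5/24·log_2(5/24) + 1/12·log_2(1/12) + 1/4·log_2(1/4)]
H(X,Y) = 2.3547 bits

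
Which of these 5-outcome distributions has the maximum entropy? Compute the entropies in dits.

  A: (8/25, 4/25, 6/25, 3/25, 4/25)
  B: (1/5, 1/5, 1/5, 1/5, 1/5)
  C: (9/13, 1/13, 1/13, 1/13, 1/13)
B

For a discrete distribution over n outcomes, entropy is maximized by the uniform distribution.

Computing entropies:
H(A) = 0.6723 dits
H(B) = 0.6990 dits
H(C) = 0.4533 dits

The uniform distribution (where all probabilities equal 1/5) achieves the maximum entropy of log_10(5) = 0.6990 dits.

Distribution B has the highest entropy.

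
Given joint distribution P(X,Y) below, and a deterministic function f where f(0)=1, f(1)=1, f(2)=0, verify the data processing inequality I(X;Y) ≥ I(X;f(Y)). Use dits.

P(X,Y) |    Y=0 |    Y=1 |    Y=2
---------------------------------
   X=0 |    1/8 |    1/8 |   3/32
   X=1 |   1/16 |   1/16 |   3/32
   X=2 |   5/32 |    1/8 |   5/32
I(X;Y) = 0.0037, I(X;f(Y)) = 0.0033, inequality holds: 0.0037 ≥ 0.0033

Data Processing Inequality: For any Markov chain X → Y → Z, we have I(X;Y) ≥ I(X;Z).

Here Z = f(Y) is a deterministic function of Y, forming X → Y → Z.

Original I(X;Y) = 0.0037 dits

After applying f:
P(X,Z) where Z=f(Y):
- P(X,Z=0) = P(X,Y=2)
- P(X,Z=1) = P(X,Y=0) + P(X,Y=1)

I(X;Z) = I(X;f(Y)) = 0.0033 dits

Verification: 0.0037 ≥ 0.0033 ✓

Information cannot be created by processing; the function f can only lose information about X.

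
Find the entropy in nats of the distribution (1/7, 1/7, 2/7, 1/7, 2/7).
1.5498 nats

Shannon entropy is H(X) = -Σ p(x) log p(x).

For P = (1/7, 1/7, 2/7, 1/7, 2/7):
H = -1/7 × log_e(1/7) -1/7 × log_e(1/7) -2/7 × log_e(2/7) -1/7 × log_e(1/7) -2/7 × log_e(2/7)
H = 1.5498 nats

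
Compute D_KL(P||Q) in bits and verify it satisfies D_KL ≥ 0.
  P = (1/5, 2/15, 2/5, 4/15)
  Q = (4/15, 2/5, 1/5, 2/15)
0.3723 bits

KL divergence satisfies the Gibbs inequality: D_KL(P||Q) ≥ 0 for all distributions P, Q.

D_KL(P||Q) = Σ p(x) log(p(x)/q(x))
Term by term:
  x=0: 1/5 × log_2[(1/5)/(4/15)] = -0.0830
  x=1: 2/15 × log_2[(2/15)/(2/5)] = -0.2113
  x=2: 2/5 × log_2[(2/5)/(1/5)] = 0.4000
  x=3: 4/15 × log_2[(4/15)/(2/15)] = 0.2667
D_KL(P||Q) = 0.3723 bits

D_KL(P||Q) = 0.3723 ≥ 0 ✓

This non-negativity is a fundamental property: relative entropy cannot be negative because it measures how different Q is from P.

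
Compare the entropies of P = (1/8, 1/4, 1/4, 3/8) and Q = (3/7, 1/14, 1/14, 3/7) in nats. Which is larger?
P

Computing entropies in nats:
H(P) = 1.3209
H(Q) = 1.1033

Distribution P has higher entropy.

Intuition: The distribution closer to uniform (more spread out) has higher entropy.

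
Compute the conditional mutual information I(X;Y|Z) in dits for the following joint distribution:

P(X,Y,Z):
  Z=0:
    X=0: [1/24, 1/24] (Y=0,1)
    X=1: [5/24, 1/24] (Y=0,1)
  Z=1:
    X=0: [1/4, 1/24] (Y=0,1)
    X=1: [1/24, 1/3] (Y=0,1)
0.0971 dits

Conditional mutual information: I(X;Y|Z) = H(X|Z) + H(Y|Z) - H(X,Y|Z)

H(Z) = 0.2764
H(X,Z) = 0.5563 → H(X|Z) = 0.2798
H(Y,Z) = 0.5563 → H(Y|Z) = 0.2798
H(X,Y,Z) = 0.7390 → H(X,Y|Z) = 0.4626

I(X;Y|Z) = 0.2798 + 0.2798 - 0.4626 = 0.0971 dits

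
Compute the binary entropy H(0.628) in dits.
0.2866 dits

The binary entropy function is:
H(p) = -p log(p) - (1-p) log(1-p)

H(0.628) = -0.628 × log_10(0.628) - 0.372 × log_10(0.372)
H(0.628) = 0.2866 dits

Note: Binary entropy is maximized at p=0.5 (H=1 bit) and minimized at p=0 or p=1 (H=0).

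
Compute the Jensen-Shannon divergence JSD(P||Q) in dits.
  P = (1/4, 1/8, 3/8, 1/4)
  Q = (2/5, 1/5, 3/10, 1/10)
0.0138 dits

Jensen-Shannon divergence is:
JSD(P||Q) = 0.5 × D_KL(P||M) + 0.5 × D_KL(Q||M)
where M = 0.5 × (P + Q) is the mixture distribution.

M = 0.5 × (1/4, 1/8, 3/8, 1/4) + 0.5 × (2/5, 1/5, 3/10, 1/10) = (13/40, 0.1625, 0.3375, 7/40)

D_KL(P||M) = 0.0132 dits
D_KL(Q||M) = 0.0145 dits

JSD(P||Q) = 0.5 × 0.0132 + 0.5 × 0.0145 = 0.0138 dits

Unlike KL divergence, JSD is symmetric and bounded: 0 ≤ JSD ≤ log(2).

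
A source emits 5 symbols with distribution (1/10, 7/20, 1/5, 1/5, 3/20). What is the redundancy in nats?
0.0834 nats

Redundancy measures how far a source is from maximum entropy:
R = H_max - H(X)

Maximum entropy for 5 symbols: H_max = log_e(5) = 1.6094 nats
Actual entropy: H(X) = 1.5260 nats
Redundancy: R = 1.6094 - 1.5260 = 0.0834 nats

This redundancy represents potential for compression: the source could be compressed by 0.0834 nats per symbol.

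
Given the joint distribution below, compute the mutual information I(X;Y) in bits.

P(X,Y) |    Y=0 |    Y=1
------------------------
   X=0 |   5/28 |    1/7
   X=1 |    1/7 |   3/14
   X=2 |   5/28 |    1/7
0.0161 bits

Mutual information: I(X;Y) = H(X) + H(Y) - H(X,Y)

Marginals:
P(X) = (9/28, 5/14, 9/28), H(X) = 1.5831 bits
P(Y) = (1/2, 1/2), H(Y) = 1.0000 bits

Joint entropy: H(X,Y) = 2.5670 bits

I(X;Y) = 1.5831 + 1.0000 - 2.5670 = 0.0161 bits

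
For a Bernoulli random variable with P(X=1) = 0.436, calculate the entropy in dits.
0.2975 dits

The binary entropy function is:
H(p) = -p log(p) - (1-p) log(1-p)

H(0.436) = -0.436 × log_10(0.436) - 0.564 × log_10(0.564)
H(0.436) = 0.2975 dits

Note: Binary entropy is maximized at p=0.5 (H=1 bit) and minimized at p=0 or p=1 (H=0).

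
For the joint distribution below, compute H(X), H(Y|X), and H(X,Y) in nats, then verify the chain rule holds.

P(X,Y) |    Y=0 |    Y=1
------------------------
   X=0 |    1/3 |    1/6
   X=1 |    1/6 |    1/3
H(X,Y) = 1.3297, H(X) = 0.6931, H(Y|X) = 0.6365 (all in nats)

Chain rule: H(X,Y) = H(X) + H(Y|X)

Left side — joint entropy directly:
H(X,Y) = -Σ p(x,y) log p(x,y) = 1.3297 nats

Right side — compute H(Y|X) from the conditional distributions:
P(X) = (1/2, 1/2), so H(X) = 0.6931 nats
H(Y|X) = Σ_x P(X=x) · H(Y|X=x):
  P(Y|X=0) = (2/3, 1/3), H(Y|X=0) = 0.6365, weight P(X=0) = 1/2
  P(Y|X=1) = (1/3, 2/3), H(Y|X=1) = 0.6365, weight P(X=1) = 1/2
H(Y|X) = 0.6365 nats

H(X) + H(Y|X) = 0.6931 + 0.6365 = 1.3297 nats

Both sides equal 1.3297 nats. ✓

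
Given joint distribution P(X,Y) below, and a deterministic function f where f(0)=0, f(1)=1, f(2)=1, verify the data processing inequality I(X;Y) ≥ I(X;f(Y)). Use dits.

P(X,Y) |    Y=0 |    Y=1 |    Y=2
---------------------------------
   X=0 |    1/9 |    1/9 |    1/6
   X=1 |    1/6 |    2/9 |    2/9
I(X;Y) = 0.0015, I(X;f(Y)) = 0.0000, inequality holds: 0.0015 ≥ 0.0000

Data Processing Inequality: For any Markov chain X → Y → Z, we have I(X;Y) ≥ I(X;Z).

Here Z = f(Y) is a deterministic function of Y, forming X → Y → Z.

Original I(X;Y) = 0.0015 dits

After applying f:
P(X,Z) where Z=f(Y):
- P(X,Z=0) = P(X,Y=0)
- P(X,Z=1) = P(X,Y=1) + P(X,Y=2)

I(X;Z) = I(X;f(Y)) = 0.0000 dits

Verification: 0.0015 ≥ 0.0000 ✓

Information cannot be created by processing; the function f can only lose information about X.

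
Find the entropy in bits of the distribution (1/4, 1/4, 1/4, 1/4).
2.0000 bits

Shannon entropy is H(X) = -Σ p(x) log p(x).

For P = (1/4, 1/4, 1/4, 1/4):
H = -1/4 × log_2(1/4) -1/4 × log_2(1/4) -1/4 × log_2(1/4) -1/4 × log_2(1/4)
H = 2.0000 bits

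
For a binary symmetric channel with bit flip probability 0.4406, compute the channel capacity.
0.0102 bits

For a binary symmetric channel (BSC) with error probability p:
Capacity C = 1 - H(p) bits per symbol

where H(p) = -p log₂(p) - (1-p) log₂(1-p) is the binary entropy function.

H(0.4406) = 0.9898 bits
C = 1 - 0.9898 = 0.0102 bits per symbol

This means we can reliably transmit up to 0.0102 bits of information per channel use.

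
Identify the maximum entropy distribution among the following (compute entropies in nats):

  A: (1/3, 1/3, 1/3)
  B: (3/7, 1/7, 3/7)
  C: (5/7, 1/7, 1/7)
A

For a discrete distribution over n outcomes, entropy is maximized by the uniform distribution.

Computing entropies:
H(A) = 1.0986 nats
H(B) = 1.0042 nats
H(C) = 0.7963 nats

The uniform distribution (where all probabilities equal 1/3) achieves the maximum entropy of log_e(3) = 1.0986 nats.

Distribution A has the highest entropy.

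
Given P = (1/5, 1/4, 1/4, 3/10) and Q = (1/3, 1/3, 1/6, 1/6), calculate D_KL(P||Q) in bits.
0.1495 bits

KL divergence: D_KL(P||Q) = Σ p(x) log(p(x)/q(x))

Computing term by term:
  x=0: 1/5 × log_2[(1/5)/(1/3)] = 1/5 × -0.7370 = -0.1474
  x=1: 1/4 × log_2[(1/4)/(1/3)] = 1/4 × -0.4150 = -0.1038
  x=2: 1/4 × log_2[(1/4)/(1/6)] = 1/4 × 0.5850 = 0.1462
  x=3: 3/10 × log_2[(3/10)/(1/6)] = 3/10 × 0.8480 = 0.2544

D_KL(P||Q) = 0.1495 bits

Note: KL divergence is always non-negative and equals 0 iff P = Q.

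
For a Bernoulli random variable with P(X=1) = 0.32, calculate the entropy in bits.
0.9044 bits

The binary entropy function is:
H(p) = -p log(p) - (1-p) log(1-p)

H(0.32) = -0.32 × log_2(0.32) - 0.68 × log_2(0.68)
H(0.32) = 0.9044 bits

Note: Binary entropy is maximized at p=0.5 (H=1 bit) and minimized at p=0 or p=1 (H=0).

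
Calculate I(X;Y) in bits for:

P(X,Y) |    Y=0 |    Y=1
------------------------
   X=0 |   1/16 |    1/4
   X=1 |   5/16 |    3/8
0.0454 bits

Mutual information: I(X;Y) = H(X) + H(Y) - H(X,Y)

Marginals:
P(X) = (5/16, 11/16), H(X) = 0.8960 bits
P(Y) = (3/8, 5/8), H(Y) = 0.9544 bits

Joint entropy: H(X,Y) = 1.8050 bits

I(X;Y) = 0.8960 + 0.9544 - 1.8050 = 0.0454 bits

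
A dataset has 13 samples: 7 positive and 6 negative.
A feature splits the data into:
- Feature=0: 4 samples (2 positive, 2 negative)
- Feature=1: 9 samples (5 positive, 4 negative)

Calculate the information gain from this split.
0.0019 bits

Information Gain = H(Y) - H(Y|Feature)

Before split:
P(positive) = 7/13 = 0.5385
H(Y) = 0.9957 bits

After split:
Feature=0: H = 1.0000 bits (weight = 4/13)
Feature=1: H = 0.9911 bits (weight = 9/13)
H(Y|Feature) = (4/13)×1.0000 + (9/13)×0.9911 = 0.9938 bits

Information Gain = 0.9957 - 0.9938 = 0.0019 bits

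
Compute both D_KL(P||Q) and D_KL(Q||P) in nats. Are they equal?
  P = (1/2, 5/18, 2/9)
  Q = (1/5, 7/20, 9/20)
D_KL(P||Q) = 0.2372, D_KL(Q||P) = 0.2151

KL divergence is not symmetric: D_KL(P||Q) ≠ D_KL(Q||P) in general.

D_KL(P||Q) = 0.2372 nats
D_KL(Q||P) = 0.2151 nats

No, they are not equal!

This asymmetry is why KL divergence is not a true distance metric.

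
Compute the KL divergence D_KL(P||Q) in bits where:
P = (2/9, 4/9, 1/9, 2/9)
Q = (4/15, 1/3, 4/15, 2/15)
0.1494 bits

KL divergence: D_KL(P||Q) = Σ p(x) log(p(x)/q(x))

Computing term by term:
  x=0: 2/9 × log_2[(2/9)/(4/15)] = 2/9 × -0.2630 = -0.0585
  x=1: 4/9 × log_2[(4/9)/(1/3)] = 4/9 × 0.4150 = 0.1845
  x=2: 1/9 × log_2[(1/9)/(4/15)] = 1/9 × -1.2630 = -0.1403
  x=3: 2/9 × log_2[(2/9)/(2/15)] = 2/9 × 0.7370 = 0.1638

D_KL(P||Q) = 0.1494 bits

Note: KL divergence is always non-negative and equals 0 iff P = Q.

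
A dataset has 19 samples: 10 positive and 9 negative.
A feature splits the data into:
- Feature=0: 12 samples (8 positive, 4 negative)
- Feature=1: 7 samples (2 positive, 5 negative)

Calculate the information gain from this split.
0.1000 bits

Information Gain = H(Y) - H(Y|Feature)

Before split:
P(positive) = 10/19 = 0.5263
H(Y) = 0.9980 bits

After split:
Feature=0: H = 0.9183 bits (weight = 12/19)
Feature=1: H = 0.8631 bits (weight = 7/19)
H(Y|Feature) = (12/19)×0.9183 + (7/19)×0.8631 = 0.8980 bits

Information Gain = 0.9980 - 0.8980 = 0.1000 bits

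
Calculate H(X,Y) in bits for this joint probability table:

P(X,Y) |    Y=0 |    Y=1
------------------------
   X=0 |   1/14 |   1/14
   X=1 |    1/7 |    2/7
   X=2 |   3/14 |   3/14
2.4138 bits

Joint entropy is H(X,Y) = -Σ_{x,y} p(x,y) log p(x,y).

Summing over all non-zero entries:
H(X,Y) = -[1/14·log_2(1/14) + 1/14·log_2(1/14) + 1/7·log_2(1/7) + 2/7·log_2(2/7) + 3/14·log_2(3/14) + 3/14·log_2(3/14)]
H(X,Y) = 2.4138 bits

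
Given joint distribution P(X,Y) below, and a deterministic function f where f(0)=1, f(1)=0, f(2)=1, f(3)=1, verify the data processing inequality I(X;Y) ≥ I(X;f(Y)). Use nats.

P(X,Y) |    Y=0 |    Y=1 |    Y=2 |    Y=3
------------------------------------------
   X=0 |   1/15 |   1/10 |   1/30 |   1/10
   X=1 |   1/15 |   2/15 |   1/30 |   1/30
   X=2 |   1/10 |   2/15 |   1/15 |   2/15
I(X;Y) = 0.0261, I(X;f(Y)) = 0.0139, inequality holds: 0.0261 ≥ 0.0139

Data Processing Inequality: For any Markov chain X → Y → Z, we have I(X;Y) ≥ I(X;Z).

Here Z = f(Y) is a deterministic function of Y, forming X → Y → Z.

Original I(X;Y) = 0.0261 nats

After applying f:
P(X,Z) where Z=f(Y):
- P(X,Z=0) = P(X,Y=1)
- P(X,Z=1) = P(X,Y=0) + P(X,Y=2) + P(X,Y=3)

I(X;Z) = I(X;f(Y)) = 0.0139 nats

Verification: 0.0261 ≥ 0.0139 ✓

Information cannot be created by processing; the function f can only lose information about X.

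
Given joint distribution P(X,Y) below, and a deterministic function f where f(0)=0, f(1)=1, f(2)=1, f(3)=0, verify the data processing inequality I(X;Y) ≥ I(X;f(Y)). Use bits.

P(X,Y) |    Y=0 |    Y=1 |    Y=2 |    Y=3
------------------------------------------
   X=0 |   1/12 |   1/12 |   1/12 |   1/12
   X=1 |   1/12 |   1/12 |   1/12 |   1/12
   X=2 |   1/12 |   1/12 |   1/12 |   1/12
I(X;Y) = 0.0000, I(X;f(Y)) = 0.0000, inequality holds: 0.0000 ≥ 0.0000

Data Processing Inequality: For any Markov chain X → Y → Z, we have I(X;Y) ≥ I(X;Z).

Here Z = f(Y) is a deterministic function of Y, forming X → Y → Z.

Original I(X;Y) = 0.0000 bits

After applying f:
P(X,Z) where Z=f(Y):
- P(X,Z=0) = P(X,Y=0) + P(X,Y=3)
- P(X,Z=1) = P(X,Y=1) + P(X,Y=2)

I(X;Z) = I(X;f(Y)) = 0.0000 bits

Verification: 0.0000 ≥ 0.0000 ✓

Information cannot be created by processing; the function f can only lose information about X.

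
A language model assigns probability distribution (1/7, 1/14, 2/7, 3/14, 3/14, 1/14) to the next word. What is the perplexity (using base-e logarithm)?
5.3288

Perplexity is e^H (or exp(H) for natural log).

First, H = -Σ p log p = 1.6731 nats
Perplexity = e^1.6731 = 5.3288

Interpretation: The model's uncertainty is equivalent to choosing uniformly among 5.3 options.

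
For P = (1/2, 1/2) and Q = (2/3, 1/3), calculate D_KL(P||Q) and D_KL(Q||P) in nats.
D_KL(P||Q) = 0.0589, D_KL(Q||P) = 0.0566

KL divergence is not symmetric: D_KL(P||Q) ≠ D_KL(Q||P) in general.

D_KL(P||Q) = 0.0589 nats
D_KL(Q||P) = 0.0566 nats

No, they are not equal!

This asymmetry is why KL divergence is not a true distance metric.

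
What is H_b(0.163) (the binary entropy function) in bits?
0.6414 bits

The binary entropy function is:
H(p) = -p log(p) - (1-p) log(1-p)

H(0.163) = -0.163 × log_2(0.163) - 0.837 × log_2(0.837)
H(0.163) = 0.6414 bits

Note: Binary entropy is maximized at p=0.5 (H=1 bit) and minimized at p=0 or p=1 (H=0).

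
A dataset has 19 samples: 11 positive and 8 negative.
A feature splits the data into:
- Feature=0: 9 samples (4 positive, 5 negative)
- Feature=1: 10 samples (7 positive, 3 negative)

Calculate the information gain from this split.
0.0486 bits

Information Gain = H(Y) - H(Y|Feature)

Before split:
P(positive) = 11/19 = 0.5789
H(Y) = 0.9819 bits

After split:
Feature=0: H = 0.9911 bits (weight = 9/19)
Feature=1: H = 0.8813 bits (weight = 10/19)
H(Y|Feature) = (9/19)×0.9911 + (10/19)×0.8813 = 0.9333 bits

Information Gain = 0.9819 - 0.9333 = 0.0486 bits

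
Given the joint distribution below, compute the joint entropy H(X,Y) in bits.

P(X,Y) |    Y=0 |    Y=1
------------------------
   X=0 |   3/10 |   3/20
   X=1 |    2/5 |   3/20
1.8710 bits

Joint entropy is H(X,Y) = -Σ_{x,y} p(x,y) log p(x,y).

Summing over all non-zero entries:
H(X,Y) = -[3/10·log_2(3/10) + 3/20·log_2(3/20) + 2/5·log_2(2/5) + 3/20·log_2(3/20)]
H(X,Y) = 1.8710 bits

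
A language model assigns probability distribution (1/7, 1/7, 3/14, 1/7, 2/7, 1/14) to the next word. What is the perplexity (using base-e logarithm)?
5.5317

Perplexity is e^H (or exp(H) for natural log).

First, H = -Σ p log p = 1.7105 nats
Perplexity = e^1.7105 = 5.5317

Interpretation: The model's uncertainty is equivalent to choosing uniformly among 5.5 options.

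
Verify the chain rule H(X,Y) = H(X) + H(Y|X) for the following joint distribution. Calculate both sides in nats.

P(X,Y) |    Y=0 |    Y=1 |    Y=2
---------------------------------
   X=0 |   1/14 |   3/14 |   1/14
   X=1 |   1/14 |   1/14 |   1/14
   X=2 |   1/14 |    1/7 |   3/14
H(X,Y) = 2.0692, H(X) = 1.0609, H(Y|X) = 1.0083 (all in nats)

Chain rule: H(X,Y) = H(X) + H(Y|X)

Left side — joint entropy directly:
H(X,Y) = -Σ p(x,y) log p(x,y) = 2.0692 nats

Right side — compute H(Y|X) from the conditional distributions:
P(X) = (5/14, 3/14, 3/7), so H(X) = 1.0609 nats
H(Y|X) = Σ_x P(X=x) · H(Y|X=x):
  P(Y|X=0) = (1/5, 3/5, 1/5), H(Y|X=0) = 0.9503, weight P(X=0) = 5/14
  P(Y|X=1) = (1/3, 1/3, 1/3), H(Y|X=1) = 1.0986, weight P(X=1) = 3/14
  P(Y|X=2) = (1/6, 1/3, 1/2), H(Y|X=2) = 1.0114, weight P(X=2) = 3/7
H(Y|X) = 1.0083 nats

H(X) + H(Y|X) = 1.0609 + 1.0083 = 2.0692 nats

Both sides equal 2.0692 nats. ✓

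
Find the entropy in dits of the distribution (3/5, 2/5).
0.2923 dits

Shannon entropy is H(X) = -Σ p(x) log p(x).

For P = (3/5, 2/5):
H = -3/5 × log_10(3/5) -2/5 × log_10(2/5)
H = 0.2923 dits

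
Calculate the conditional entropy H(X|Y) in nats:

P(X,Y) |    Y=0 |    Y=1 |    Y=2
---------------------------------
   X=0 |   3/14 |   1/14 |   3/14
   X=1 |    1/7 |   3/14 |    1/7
0.6414 nats

Using the chain rule: H(X|Y) = H(X,Y) - H(Y)

First, compute H(X,Y) = 1.7348 nats

Marginal P(Y) = (5/14, 2/7, 5/14)
H(Y) = 1.0934 nats

H(X|Y) = H(X,Y) - H(Y) = 1.7348 - 1.0934 = 0.6414 nats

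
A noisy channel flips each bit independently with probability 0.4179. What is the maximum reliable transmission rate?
0.0195 bits

For a binary symmetric channel (BSC) with error probability p:
Capacity C = 1 - H(p) bits per symbol

where H(p) = -p log₂(p) - (1-p) log₂(1-p) is the binary entropy function.

H(0.4179) = 0.9805 bits
C = 1 - 0.9805 = 0.0195 bits per symbol

This means we can reliably transmit up to 0.0195 bits of information per channel use.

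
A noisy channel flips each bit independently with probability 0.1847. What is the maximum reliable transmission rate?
0.3097 bits

For a binary symmetric channel (BSC) with error probability p:
Capacity C = 1 - H(p) bits per symbol

where H(p) = -p log₂(p) - (1-p) log₂(1-p) is the binary entropy function.

H(0.1847) = 0.6903 bits
C = 1 - 0.6903 = 0.3097 bits per symbol

This means we can reliably transmit up to 0.3097 bits of information per channel use.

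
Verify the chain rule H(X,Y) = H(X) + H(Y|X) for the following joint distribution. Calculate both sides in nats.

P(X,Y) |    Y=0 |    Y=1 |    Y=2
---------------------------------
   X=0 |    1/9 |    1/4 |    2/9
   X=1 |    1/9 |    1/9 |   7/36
H(X,Y) = 1.7316, H(X) = 0.6792, H(Y|X) = 1.0525 (all in nats)

Chain rule: H(X,Y) = H(X) + H(Y|X)

Left side — joint entropy directly:
H(X,Y) = -Σ p(x,y) log p(x,y) = 1.7316 nats

Right side — compute H(Y|X) from the conditional distributions:
P(X) = (7/12, 5/12), so H(X) = 0.6792 nats
H(Y|X) = Σ_x P(X=x) · H(Y|X=x):
  P(Y|X=0) = (4/21, 3/7, 8/21), H(Y|X=0) = 1.0466, weight P(X=0) = 7/12
  P(Y|X=1) = (4/15, 4/15, 7/15), H(Y|X=1) = 1.0606, weight P(X=1) = 5/12
H(Y|X) = 1.0525 nats

H(X) + H(Y|X) = 0.6792 + 1.0525 = 1.7316 nats

Both sides equal 1.7316 nats. ✓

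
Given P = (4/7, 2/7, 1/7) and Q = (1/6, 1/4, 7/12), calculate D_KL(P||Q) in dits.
0.2351 dits

KL divergence: D_KL(P||Q) = Σ p(x) log(p(x)/q(x))

Computing term by term:
  x=0: 4/7 × log_10[(4/7)/(1/6)] = 4/7 × 0.5351 = 0.3058
  x=1: 2/7 × log_10[(2/7)/(1/4)] = 2/7 × 0.0580 = 0.0166
  x=2: 1/7 × log_10[(1/7)/(7/12)] = 1/7 × -0.6110 = -0.0873

D_KL(P||Q) = 0.2351 dits

Note: KL divergence is always non-negative and equals 0 iff P = Q.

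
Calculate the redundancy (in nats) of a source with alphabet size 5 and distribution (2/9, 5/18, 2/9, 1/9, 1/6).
0.0424 nats

Redundancy measures how far a source is from maximum entropy:
R = H_max - H(X)

Maximum entropy for 5 symbols: H_max = log_e(5) = 1.6094 nats
Actual entropy: H(X) = 1.5671 nats
Redundancy: R = 1.6094 - 1.5671 = 0.0424 nats

This redundancy represents potential for compression: the source could be compressed by 0.0424 nats per symbol.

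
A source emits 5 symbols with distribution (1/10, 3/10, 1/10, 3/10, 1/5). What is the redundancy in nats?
0.1046 nats

Redundancy measures how far a source is from maximum entropy:
R = H_max - H(X)

Maximum entropy for 5 symbols: H_max = log_e(5) = 1.6094 nats
Actual entropy: H(X) = 1.5048 nats
Redundancy: R = 1.6094 - 1.5048 = 0.1046 nats

This redundancy represents potential for compression: the source could be compressed by 0.1046 nats per symbol.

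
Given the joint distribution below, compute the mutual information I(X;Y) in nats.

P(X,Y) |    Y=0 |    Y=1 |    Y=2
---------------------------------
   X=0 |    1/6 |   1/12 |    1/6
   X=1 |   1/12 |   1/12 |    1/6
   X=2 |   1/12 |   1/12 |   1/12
0.0168 nats

Mutual information: I(X;Y) = H(X) + H(Y) - H(X,Y)

Marginals:
P(X) = (5/12, 1/3, 1/4), H(X) = 1.0776 nats
P(Y) = (1/3, 1/4, 5/12), H(Y) = 1.0776 nats

Joint entropy: H(X,Y) = 2.1383 nats

I(X;Y) = 1.0776 + 1.0776 - 2.1383 = 0.0168 nats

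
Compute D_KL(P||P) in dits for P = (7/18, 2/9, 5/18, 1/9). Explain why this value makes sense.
0.0000 dits

KL divergence satisfies the Gibbs inequality: D_KL(P||Q) ≥ 0 for all distributions P, Q.

D_KL(P||Q) = Σ p(x) log(p(x)/q(x))
Each term is p(x) × log_10(p(x)/p(x)) = p(x) × log_10(1) = 0, so the sum is 0.
D_KL(P||Q) = 0.0000 dits

When P = Q, the KL divergence is exactly 0, as there is no 'divergence' between identical distributions.

This non-negativity is a fundamental property: relative entropy cannot be negative because it measures how different Q is from P.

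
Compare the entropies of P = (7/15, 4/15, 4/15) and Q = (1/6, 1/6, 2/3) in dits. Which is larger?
P

Computing entropies in dits:
H(P) = 0.4606
H(Q) = 0.3768

Distribution P has higher entropy.

Intuition: The distribution closer to uniform (more spread out) has higher entropy.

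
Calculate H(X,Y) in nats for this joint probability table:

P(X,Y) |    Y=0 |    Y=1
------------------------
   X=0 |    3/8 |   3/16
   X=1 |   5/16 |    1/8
1.3051 nats

Joint entropy is H(X,Y) = -Σ_{x,y} p(x,y) log p(x,y).

Summing over all non-zero entries:
H(X,Y) = -[3/8·log_e(3/8) + 3/16·log_e(3/16) + 5/16·log_e(5/16) + 1/8·log_e(1/8)]
H(X,Y) = 1.3051 nats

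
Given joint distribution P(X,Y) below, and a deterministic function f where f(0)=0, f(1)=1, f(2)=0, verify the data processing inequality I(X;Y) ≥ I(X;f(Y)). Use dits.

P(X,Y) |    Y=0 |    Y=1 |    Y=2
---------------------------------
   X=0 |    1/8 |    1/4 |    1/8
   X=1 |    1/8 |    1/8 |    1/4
I(X;Y) = 0.0184, I(X;f(Y)) = 0.0147, inequality holds: 0.0184 ≥ 0.0147

Data Processing Inequality: For any Markov chain X → Y → Z, we have I(X;Y) ≥ I(X;Z).

Here Z = f(Y) is a deterministic function of Y, forming X → Y → Z.

Original I(X;Y) = 0.0184 dits

After applying f:
P(X,Z) where Z=f(Y):
- P(X,Z=0) = P(X,Y=0) + P(X,Y=2)
- P(X,Z=1) = P(X,Y=1)

I(X;Z) = I(X;f(Y)) = 0.0147 dits

Verification: 0.0184 ≥ 0.0147 ✓

Information cannot be created by processing; the function f can only lose information about X.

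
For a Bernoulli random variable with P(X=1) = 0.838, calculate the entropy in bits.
0.6391 bits

The binary entropy function is:
H(p) = -p log(p) - (1-p) log(1-p)

H(0.838) = -0.838 × log_2(0.838) - 0.162 × log_2(0.162)
H(0.838) = 0.6391 bits

Note: Binary entropy is maximized at p=0.5 (H=1 bit) and minimized at p=0 or p=1 (H=0).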